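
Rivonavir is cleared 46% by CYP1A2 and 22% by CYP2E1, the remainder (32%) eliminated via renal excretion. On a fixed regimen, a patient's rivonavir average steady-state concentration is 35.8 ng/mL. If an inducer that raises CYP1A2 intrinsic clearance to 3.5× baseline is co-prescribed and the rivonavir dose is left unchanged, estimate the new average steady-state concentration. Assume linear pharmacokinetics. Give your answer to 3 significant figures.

CYP1A2: 0.46 × 3.5 = 1.61
CYP2E1: 0.22 (unchanged)
Other: 0.32 (unchanged)
Relative clearance = 1.61 + 0.22 + 0.32 = 2.15.
New average steady-state concentration = baseline ÷ relative clearance = 35.8 / 2.15 = 16.7 ng/mL.

16.7 ng/mL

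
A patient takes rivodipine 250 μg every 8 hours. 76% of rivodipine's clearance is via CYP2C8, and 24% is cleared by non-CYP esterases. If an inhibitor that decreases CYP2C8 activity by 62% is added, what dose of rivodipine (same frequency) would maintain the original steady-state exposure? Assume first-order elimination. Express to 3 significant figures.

The CYP2C8 pathway (76% of clearance) drops to 0.38× activity: 0.76 × 0.38 = 0.2888.
The remaining 24% of clearance is unaffected.
Relative clearance = 0.2888 + 0.24 = 0.5288.
Exposure is unchanged when dose changes in proportion to clearance. New dose = 250 μg × 0.5288 = 132 μg.

132 μg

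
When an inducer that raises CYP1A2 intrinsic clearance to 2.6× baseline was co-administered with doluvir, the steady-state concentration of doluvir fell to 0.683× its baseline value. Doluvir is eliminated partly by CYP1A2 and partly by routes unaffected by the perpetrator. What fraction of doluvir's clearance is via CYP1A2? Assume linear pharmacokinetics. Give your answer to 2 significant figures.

0.29

CL'/CL = 1 / 0.683 = 1.464
2.6·fm + (1 − fm) = 1.464
fm = (1.464 − 1) / (2.6 − 1) = 0.29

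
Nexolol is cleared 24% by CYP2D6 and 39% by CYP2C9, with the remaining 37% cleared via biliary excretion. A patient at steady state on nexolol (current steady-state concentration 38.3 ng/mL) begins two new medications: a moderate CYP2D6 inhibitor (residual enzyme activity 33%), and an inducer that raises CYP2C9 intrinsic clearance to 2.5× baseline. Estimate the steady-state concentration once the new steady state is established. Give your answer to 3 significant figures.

26.9 ng/mL

The CYP2D6 pathway (24% of clearance) falls to 0.33× activity: 0.24 × 0.33 = 0.0792.
The CYP2C9 pathway (39% of clearance) increases to 2.5× activity: 0.39 × 2.5 = 0.975.
Non-CYP routes (37%) are unchanged.
New clearance relative to baseline: 0.0792 + 0.975 + 0.37 = 1.4242.
New steady-state concentration = 38.3 / 1.4242 = 26.9 ng/mL (concentration scales inversely with clearance).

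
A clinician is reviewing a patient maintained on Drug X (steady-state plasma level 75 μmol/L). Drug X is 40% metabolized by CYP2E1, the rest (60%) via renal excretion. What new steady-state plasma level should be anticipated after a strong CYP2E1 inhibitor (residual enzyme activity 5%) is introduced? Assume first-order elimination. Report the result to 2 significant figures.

1.2 × 10² μmol/L

The CYP2E1 pathway (40% of clearance) drops to 0.05× activity: 0.4 × 0.05 = 0.02.
Non-CYP routes (60%) are unchanged.
New clearance relative to baseline: 0.02 + 0.6 = 0.62.
New steady-state plasma level = baseline ÷ relative clearance = 75 / 0.62 = 1.2 × 10² μmol/L.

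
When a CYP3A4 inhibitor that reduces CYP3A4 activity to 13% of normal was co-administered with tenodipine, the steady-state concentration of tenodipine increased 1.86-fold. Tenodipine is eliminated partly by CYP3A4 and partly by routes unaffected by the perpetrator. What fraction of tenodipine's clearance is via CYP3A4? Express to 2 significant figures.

0.53

Let x = fm,CYP3A4. Because steady-state concentration ∝ 1/CL, relative clearance fell to 1/1.86 = 0.5376.
Only the CYP3A4 route changed, so 0.5376 = x·0.13 + (1 − x), giving x = 0.53.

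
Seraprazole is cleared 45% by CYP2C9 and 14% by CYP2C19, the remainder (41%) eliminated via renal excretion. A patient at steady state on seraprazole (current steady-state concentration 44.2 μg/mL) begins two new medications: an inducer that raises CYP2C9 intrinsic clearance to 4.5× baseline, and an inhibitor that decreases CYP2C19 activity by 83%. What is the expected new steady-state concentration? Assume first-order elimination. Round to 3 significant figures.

The CYP2C9 pathway (45% of clearance) is boosted to 4.5× activity: 0.45 × 4.5 = 2.025.
The CYP2C19 pathway (14% of clearance) falls to 0.17× activity: 0.14 × 0.17 = 0.0238.
The remaining 41% of clearance is unaffected.
New clearance relative to baseline: 2.025 + 0.0238 + 0.41 = 2.4588.
Steady-state concentration ∝ 1/CL: new value = 44.2 / 2.4588 = 18.0 μg/mL.

18.0 μg/mL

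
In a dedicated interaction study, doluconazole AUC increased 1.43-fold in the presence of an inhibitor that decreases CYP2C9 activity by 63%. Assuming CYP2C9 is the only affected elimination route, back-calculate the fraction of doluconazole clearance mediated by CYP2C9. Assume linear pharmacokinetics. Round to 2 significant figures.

0.48

CL'/CL = 1 / 1.43 = 0.6993
0.37·fm + (1 − fm) = 0.6993
fm = (0.6993 − 1) / (0.37 − 1) = 0.48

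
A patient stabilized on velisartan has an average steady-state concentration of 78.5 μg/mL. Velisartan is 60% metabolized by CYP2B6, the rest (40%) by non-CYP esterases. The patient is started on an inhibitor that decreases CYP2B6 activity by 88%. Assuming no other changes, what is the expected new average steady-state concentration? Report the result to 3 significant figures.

166 μg/mL

The CYP2B6 pathway (60% of clearance) is reduced to 0.12× activity: 0.6 × 0.12 = 0.072.
Non-CYP routes (40%) are unchanged.
CL_new/CL_old = 0.072 + 0.4 = 0.472.
Average steady-state concentration ∝ 1/CL, so new value = 78.5 / 0.472 = 166 μg/mL.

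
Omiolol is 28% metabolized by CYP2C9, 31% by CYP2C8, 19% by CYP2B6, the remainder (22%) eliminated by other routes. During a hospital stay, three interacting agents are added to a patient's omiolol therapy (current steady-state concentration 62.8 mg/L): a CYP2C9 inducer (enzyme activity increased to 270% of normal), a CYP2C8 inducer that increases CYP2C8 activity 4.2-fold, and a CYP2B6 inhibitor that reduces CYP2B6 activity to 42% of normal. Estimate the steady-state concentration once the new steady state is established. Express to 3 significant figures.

26.6 mg/L

The CYP2C9 pathway (28% of clearance) increases to 2.7× activity: 0.28 × 2.7 = 0.756.
The CYP2C8 pathway (31% of clearance) increases to 4.2× activity: 0.31 × 4.2 = 1.302.
The CYP2B6 pathway (19% of clearance) drops to 0.42× activity: 0.19 × 0.42 = 0.0798.
The remaining 22% of clearance is unaffected.
Relative clearance = 0.756 + 1.302 + 0.0798 + 0.22 = 2.3578.
Dividing the baseline by the relative clearance: 62.8 / 2.3578 = 26.6 mg/L.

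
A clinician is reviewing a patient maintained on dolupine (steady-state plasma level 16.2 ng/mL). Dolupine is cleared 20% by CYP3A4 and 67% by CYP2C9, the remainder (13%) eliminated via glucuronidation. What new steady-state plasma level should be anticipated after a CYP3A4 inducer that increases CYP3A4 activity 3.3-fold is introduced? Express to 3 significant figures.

11.1 ng/mL

The CYP3A4 pathway (20% of clearance) rises to 3.3× activity: 0.2 × 3.3 = 0.66.
CYP2C9 (67%) and the residual 13% are unaffected.
CL_new/CL_old = 0.66 + 0.67 + 0.13 = 1.46.
With dosing unchanged, steady-state plasma level scales as 1/CL: 16.2 / 1.46 = 11.1 ng/mL.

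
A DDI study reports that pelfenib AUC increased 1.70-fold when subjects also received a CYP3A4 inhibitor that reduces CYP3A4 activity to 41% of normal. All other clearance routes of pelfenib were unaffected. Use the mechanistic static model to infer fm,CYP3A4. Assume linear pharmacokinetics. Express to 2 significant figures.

Call the CYP3A4 fraction fm. After the interaction, CL_new/CL_old = fm × 0.41 + (1 − fm).
AUC ratio = 1 / (new CL fraction), so new CL fraction = 1 / 1.70 = 0.5882.
fm × 0.41 + 1 − fm = 0.5882  ⇒  fm × (0.41 − 1) = −0.4118  ⇒  fm = 0.70.

0.70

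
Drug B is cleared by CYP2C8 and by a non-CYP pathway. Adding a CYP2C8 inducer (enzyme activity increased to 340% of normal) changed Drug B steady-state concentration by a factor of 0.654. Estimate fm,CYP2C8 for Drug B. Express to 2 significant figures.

CL'/CL = 1 / 0.654 = 1.529
3.4·fm + (1 − fm) = 1.529
fm = (1.529 − 1) / (3.4 − 1) = 0.22

0.22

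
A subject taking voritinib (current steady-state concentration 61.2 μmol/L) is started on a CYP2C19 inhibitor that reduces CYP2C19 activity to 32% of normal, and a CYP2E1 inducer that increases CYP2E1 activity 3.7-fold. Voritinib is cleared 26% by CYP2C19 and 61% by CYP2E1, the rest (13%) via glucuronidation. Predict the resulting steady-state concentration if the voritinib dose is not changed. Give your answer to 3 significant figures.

The CYP2C19 pathway (26% of clearance) falls to 0.32× activity: 0.26 × 0.32 = 0.0832.
The CYP2E1 pathway (61% of clearance) increases to 3.7× activity: 0.61 × 3.7 = 2.257.
Non-CYP routes (13%) are unchanged.
Relative clearance = 0.0832 + 2.257 + 0.13 = 2.4702.
Steady-state concentration ∝ 1/CL: new value = 61.2 / 2.4702 = 24.8 μmol/L.

24.8 μmol/L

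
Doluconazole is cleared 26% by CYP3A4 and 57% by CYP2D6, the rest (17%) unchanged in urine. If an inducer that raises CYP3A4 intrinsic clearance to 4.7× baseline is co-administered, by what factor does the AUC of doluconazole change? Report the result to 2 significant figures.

The CYP3A4 pathway (26% of clearance) rises to 4.7× activity: 0.26 × 4.7 = 1.222.
CYP2D6 (57%) and the residual 17% are unaffected.
CL_new/CL_old = 1.222 + 0.57 + 0.17 = 1.962.
AUC ratio = CL_old/CL_new = 1 / 1.962 = 0.51.

0.51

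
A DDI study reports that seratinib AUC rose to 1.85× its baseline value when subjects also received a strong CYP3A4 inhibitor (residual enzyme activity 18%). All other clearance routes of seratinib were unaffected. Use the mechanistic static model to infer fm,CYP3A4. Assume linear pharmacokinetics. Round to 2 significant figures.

CL'/CL = 1 / 1.85 = 0.5405
0.18·fm + (1 − fm) = 0.5405
fm = (0.5405 − 1) / (0.18 − 1) = 0.56

0.56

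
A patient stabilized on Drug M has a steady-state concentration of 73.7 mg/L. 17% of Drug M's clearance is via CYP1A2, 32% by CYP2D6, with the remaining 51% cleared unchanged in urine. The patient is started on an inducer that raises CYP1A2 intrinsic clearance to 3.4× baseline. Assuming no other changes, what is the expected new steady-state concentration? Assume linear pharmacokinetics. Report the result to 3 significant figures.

52.3 mg/L

CYP1A2: 0.17 × 3.4 = 0.578
CYP2D6: 0.32 (unchanged)
Other: 0.51 (unchanged)
Relative clearance = 0.578 + 0.32 + 0.51 = 1.408.
New steady-state concentration = baseline ÷ relative clearance = 73.7 / 1.408 = 52.3 mg/L.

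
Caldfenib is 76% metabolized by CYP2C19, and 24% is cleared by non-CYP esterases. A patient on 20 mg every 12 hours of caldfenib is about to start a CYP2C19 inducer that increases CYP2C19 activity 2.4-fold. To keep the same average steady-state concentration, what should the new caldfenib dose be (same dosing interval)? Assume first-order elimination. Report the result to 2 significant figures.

The CYP2C19 pathway (76% of clearance) rises to 2.4× activity: 0.76 × 2.4 = 1.824.
Non-CYP routes (24%) are unchanged.
Relative clearance = 1.824 + 0.24 = 2.064.
Css,avg = (dose rate)/CL, so holding Css fixed requires dose ∝ CL: 20 × 2.064 = 41 mg.

41 mg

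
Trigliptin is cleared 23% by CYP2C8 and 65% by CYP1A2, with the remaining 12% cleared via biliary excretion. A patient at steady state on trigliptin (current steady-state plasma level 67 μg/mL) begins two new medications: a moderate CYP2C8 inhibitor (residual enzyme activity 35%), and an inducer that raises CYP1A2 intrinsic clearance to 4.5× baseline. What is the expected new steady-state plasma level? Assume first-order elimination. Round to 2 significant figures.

21 μg/mL

The CYP2C8 pathway (23% of clearance) falls to 0.35× activity: 0.23 × 0.35 = 0.0805.
The CYP1A2 pathway (65% of clearance) is boosted to 4.5× activity: 0.65 × 4.5 = 2.925.
Non-CYP routes (12%) are unchanged.
New clearance relative to baseline: 0.0805 + 2.925 + 0.12 = 3.1255.
Steady-state plasma level ∝ 1/CL: new value = 67 / 3.1255 = 21 μg/mL.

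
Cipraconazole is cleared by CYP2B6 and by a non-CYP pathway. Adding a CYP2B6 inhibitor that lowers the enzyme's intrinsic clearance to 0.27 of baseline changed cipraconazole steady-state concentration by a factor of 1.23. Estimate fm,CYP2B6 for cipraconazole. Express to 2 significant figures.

0.26

CL'/CL = 1 / 1.23 = 0.813
0.27·fm + (1 − fm) = 0.813
fm = (0.813 − 1) / (0.27 − 1) = 0.26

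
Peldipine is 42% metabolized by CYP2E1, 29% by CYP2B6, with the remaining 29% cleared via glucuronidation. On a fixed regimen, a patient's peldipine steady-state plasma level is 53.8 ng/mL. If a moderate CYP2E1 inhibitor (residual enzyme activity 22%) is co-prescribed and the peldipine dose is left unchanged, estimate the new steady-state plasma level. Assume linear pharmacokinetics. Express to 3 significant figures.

80.0 ng/mL

The CYP2E1 pathway (42% of clearance) drops to 0.22× activity: 0.42 × 0.22 = 0.0924.
CYP2B6 (29%) and the residual 29% are unaffected.
Relative clearance = 0.0924 + 0.29 + 0.29 = 0.6724.
Steady-state plasma level ∝ 1/CL, so new value = 53.8 / 0.6724 = 80.0 ng/mL.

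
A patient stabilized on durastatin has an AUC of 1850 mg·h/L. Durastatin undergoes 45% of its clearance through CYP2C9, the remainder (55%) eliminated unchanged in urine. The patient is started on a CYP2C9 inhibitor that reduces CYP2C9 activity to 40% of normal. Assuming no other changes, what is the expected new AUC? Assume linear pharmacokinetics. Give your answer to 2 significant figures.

2.5 × 10³ mg·h/L

The CYP2C9 pathway (45% of clearance) falls to 0.4× activity: 0.45 × 0.4 = 0.18.
The remaining 55% of clearance is unaffected.
Relative clearance = 0.18 + 0.55 = 0.73.
With dosing unchanged, AUC scales as 1/CL: 1850 / 0.73 = 2.5 × 10³ mg·h/L.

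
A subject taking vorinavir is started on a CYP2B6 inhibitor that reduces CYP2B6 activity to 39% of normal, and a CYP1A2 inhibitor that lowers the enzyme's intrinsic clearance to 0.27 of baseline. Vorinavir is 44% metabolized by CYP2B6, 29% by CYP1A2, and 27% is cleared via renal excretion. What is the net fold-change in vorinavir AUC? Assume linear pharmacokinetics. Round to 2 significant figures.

The CYP2B6 pathway (44% of clearance) falls to 0.39× activity: 0.44 × 0.39 = 0.1716.
The CYP1A2 pathway (29% of clearance) drops to 0.27× activity: 0.29 × 0.27 = 0.0783.
The remaining 27% of clearance is unaffected.
Relative clearance = 0.1716 + 0.0783 + 0.27 = 0.5199.
Net AUC ratio = 1 / 0.5199 = 1.9.

1.9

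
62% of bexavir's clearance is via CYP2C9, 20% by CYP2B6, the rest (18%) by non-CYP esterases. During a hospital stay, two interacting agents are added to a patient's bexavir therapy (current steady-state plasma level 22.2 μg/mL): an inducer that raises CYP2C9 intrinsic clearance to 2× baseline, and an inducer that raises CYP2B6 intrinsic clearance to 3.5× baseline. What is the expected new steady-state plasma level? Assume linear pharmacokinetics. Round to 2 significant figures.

The CYP2C9 pathway (62% of clearance) rises to 2× activity: 0.62 × 2 = 1.24.
The CYP2B6 pathway (20% of clearance) increases to 3.5× activity: 0.2 × 3.5 = 0.7.
Non-CYP routes (18%) are unchanged.
CL_new/CL_old = 1.24 + 0.7 + 0.18 = 2.12.
Steady-state plasma level ∝ 1/CL: new value = 22.2 / 2.12 = 10 μg/mL.

10 μg/mL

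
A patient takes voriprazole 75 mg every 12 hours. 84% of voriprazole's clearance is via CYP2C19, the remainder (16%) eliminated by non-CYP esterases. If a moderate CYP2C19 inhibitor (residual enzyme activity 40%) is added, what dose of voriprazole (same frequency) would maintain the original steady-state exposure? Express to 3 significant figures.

The CYP2C19 pathway (84% of clearance) falls to 0.4× activity: 0.84 × 0.4 = 0.336.
Non-CYP routes (16%) are unchanged.
Relative clearance = 0.336 + 0.16 = 0.496.
To maintain the same steady-state level, dose must scale with clearance: new dose = 75 × 0.496 = 37.2 mg.

37.2 mg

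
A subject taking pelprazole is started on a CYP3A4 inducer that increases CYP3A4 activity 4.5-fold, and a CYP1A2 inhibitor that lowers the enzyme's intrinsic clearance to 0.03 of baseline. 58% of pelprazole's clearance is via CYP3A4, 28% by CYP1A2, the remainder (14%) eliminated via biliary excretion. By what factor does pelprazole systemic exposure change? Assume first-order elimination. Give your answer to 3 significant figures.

CYP3A4: 0.58 × 4.5 = 2.61
CYP1A2: 0.28 × 0.03 = 0.0084
Other: 0.14 (unchanged)
New clearance relative to baseline: 2.61 + 0.0084 + 0.14 = 2.7584.
Net systemic exposure ratio = 1 / 2.7584 = 0.363.

0.363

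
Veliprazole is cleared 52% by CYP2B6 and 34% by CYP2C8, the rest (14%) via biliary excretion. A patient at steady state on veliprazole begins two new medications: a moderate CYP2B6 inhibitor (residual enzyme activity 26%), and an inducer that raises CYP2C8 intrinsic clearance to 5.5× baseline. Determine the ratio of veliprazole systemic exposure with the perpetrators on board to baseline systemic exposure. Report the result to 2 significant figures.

0.47

CYP2B6: 0.52 × 0.26 = 0.1352
CYP2C8: 0.34 × 5.5 = 1.87
Other: 0.14 (unchanged)
Relative clearance = 0.1352 + 1.87 + 0.14 = 2.1452.
Systemic exposure ∝ 1/CL: fold-change = 1 / 2.1452 = 0.47.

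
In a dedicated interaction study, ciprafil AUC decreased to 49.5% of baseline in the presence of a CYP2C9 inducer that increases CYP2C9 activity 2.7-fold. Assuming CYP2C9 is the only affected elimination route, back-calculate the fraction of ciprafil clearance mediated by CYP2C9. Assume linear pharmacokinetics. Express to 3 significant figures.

0.600

CL'/CL = 1 / 0.495 = 2.02
2.7·fm + (1 − fm) = 2.02
fm = (2.02 − 1) / (2.7 − 1) = 0.600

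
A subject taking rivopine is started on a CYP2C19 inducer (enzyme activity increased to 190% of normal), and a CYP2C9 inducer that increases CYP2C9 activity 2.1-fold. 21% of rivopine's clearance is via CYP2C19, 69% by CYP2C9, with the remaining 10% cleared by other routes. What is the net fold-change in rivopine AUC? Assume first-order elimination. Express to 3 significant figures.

0.513

CYP2C19: 0.21 × 1.9 = 0.399
CYP2C9: 0.69 × 2.1 = 1.449
Other: 0.1 (unchanged)
CL_new/CL_old = 0.399 + 1.449 + 0.1 = 1.948.
Because AUC varies inversely with clearance, the combined effect is 1 / 1.948 = 0.513.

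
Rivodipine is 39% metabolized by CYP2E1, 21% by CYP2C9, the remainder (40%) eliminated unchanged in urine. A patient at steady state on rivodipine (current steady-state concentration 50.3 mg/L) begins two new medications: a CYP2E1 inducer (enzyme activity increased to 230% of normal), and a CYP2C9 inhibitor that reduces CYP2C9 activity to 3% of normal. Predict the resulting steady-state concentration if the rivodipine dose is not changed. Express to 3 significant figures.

38.6 mg/L

The CYP2E1 pathway (39% of clearance) rises to 2.3× activity: 0.39 × 2.3 = 0.897.
The CYP2C9 pathway (21% of clearance) is reduced to 0.03× activity: 0.21 × 0.03 = 0.0063.
The remaining 40% of clearance is unaffected.
CL_new/CL_old = 0.897 + 0.0063 + 0.4 = 1.3033.
Steady-state concentration ∝ 1/CL: new value = 50.3 / 1.3033 = 38.6 mg/L.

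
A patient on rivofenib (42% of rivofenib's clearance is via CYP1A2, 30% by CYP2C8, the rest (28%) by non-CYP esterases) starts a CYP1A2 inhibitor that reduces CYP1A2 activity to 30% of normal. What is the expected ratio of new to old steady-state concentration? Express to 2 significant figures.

CYP1A2: 0.42 × 0.3 = 0.126
CYP2C8: 0.3 (unchanged)
Other: 0.28 (unchanged)
New clearance relative to baseline: 0.126 + 0.3 + 0.28 = 0.706.
Steady-state concentration is inversely proportional to clearance, so the fold-change is 1 / 0.706 = 1.4.

1.4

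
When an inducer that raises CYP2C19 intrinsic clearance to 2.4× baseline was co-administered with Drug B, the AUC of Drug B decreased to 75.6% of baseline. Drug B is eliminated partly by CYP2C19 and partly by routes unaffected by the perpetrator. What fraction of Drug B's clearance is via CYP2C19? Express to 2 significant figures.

0.23

Let x = fm,CYP2C19. Because AUC ∝ 1/CL, relative clearance rose to 1/0.756 = 1.323.
Only the CYP2C19 route changed, so 1.323 = x·2.4 + (1 − x), giving x = 0.23.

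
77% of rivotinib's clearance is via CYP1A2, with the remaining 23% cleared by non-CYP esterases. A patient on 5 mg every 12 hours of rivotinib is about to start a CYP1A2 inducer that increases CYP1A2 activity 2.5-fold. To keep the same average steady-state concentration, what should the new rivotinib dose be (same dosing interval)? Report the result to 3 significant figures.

The CYP1A2 pathway (77% of clearance) rises to 2.5× activity: 0.77 × 2.5 = 1.925.
The remaining 23% of clearance is unaffected.
Relative clearance = 1.925 + 0.23 = 2.155.
Exposure is unchanged when dose changes in proportion to clearance. New dose = 5 mg × 2.155 = 10.8 mg.

10.8 mg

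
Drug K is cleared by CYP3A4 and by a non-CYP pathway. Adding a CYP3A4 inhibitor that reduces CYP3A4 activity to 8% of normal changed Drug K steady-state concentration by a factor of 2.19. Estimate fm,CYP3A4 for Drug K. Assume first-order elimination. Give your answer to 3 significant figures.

0.591

Let fm be the CYP3A4 fraction. New clearance relative to baseline = fm × 0.08 + (1 − fm).
Steady-state concentration ratio = 1 / (new CL fraction), so new CL fraction = 1 / 2.19 = 0.4566.
fm × 0.08 + 1 − fm = 0.4566  ⇒  fm × (0.08 − 1) = −0.5434  ⇒  fm = 0.591.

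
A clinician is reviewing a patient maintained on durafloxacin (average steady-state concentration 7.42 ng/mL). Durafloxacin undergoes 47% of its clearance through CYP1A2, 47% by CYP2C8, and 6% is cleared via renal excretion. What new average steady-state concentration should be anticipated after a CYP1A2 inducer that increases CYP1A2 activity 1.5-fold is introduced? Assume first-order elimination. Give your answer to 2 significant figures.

The CYP1A2 pathway (47% of clearance) is boosted to 1.5× activity: 0.47 × 1.5 = 0.705.
CYP2C8 (47%) and the residual 6% are unaffected.
CL_new/CL_old = 0.705 + 0.47 + 0.06 = 1.235.
New average steady-state concentration = baseline ÷ relative clearance = 7.42 / 1.235 = 6.0 ng/mL.

6.0 ng/mL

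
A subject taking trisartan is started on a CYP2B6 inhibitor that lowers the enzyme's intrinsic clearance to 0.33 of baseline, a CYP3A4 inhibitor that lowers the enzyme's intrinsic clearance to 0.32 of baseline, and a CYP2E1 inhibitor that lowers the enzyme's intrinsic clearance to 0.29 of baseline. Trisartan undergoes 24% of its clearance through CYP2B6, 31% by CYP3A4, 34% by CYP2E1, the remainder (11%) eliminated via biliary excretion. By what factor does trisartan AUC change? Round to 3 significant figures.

2.58

The CYP2B6 pathway (24% of clearance) drops to 0.33× activity: 0.24 × 0.33 = 0.0792.
The CYP3A4 pathway (31% of clearance) drops to 0.32× activity: 0.31 × 0.32 = 0.0992.
The CYP2E1 pathway (34% of clearance) is reduced to 0.29× activity: 0.34 × 0.29 = 0.0986.
Non-CYP routes (11%) are unchanged.
CL_new/CL_old = 0.0792 + 0.0992 + 0.0986 + 0.11 = 0.387.
Net AUC ratio = 1 / 0.387 = 2.58.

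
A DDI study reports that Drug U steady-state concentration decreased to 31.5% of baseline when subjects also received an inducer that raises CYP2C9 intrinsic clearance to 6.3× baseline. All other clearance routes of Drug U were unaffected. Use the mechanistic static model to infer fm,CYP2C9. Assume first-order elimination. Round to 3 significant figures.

0.410

Write x for the fraction cleared via CYP2C9. The observed steady-state concentration change means clearance rose to 1/0.315 = 3.175 of baseline.
Setting x·6.3 + (1 − x) = 3.175 and solving: x = (3.175 − 1)/(6.3 − 1) = 0.410.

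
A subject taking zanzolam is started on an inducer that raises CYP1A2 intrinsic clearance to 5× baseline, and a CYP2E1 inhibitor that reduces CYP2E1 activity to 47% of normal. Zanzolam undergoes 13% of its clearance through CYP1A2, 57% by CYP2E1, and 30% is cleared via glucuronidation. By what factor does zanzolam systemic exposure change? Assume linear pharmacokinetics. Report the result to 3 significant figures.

CYP1A2: 0.13 × 5 = 0.65
CYP2E1: 0.57 × 0.47 = 0.2679
Other: 0.3 (unchanged)
Relative clearance = 0.65 + 0.2679 + 0.3 = 1.2179.
Systemic exposure ∝ 1/CL: fold-change = 1 / 1.2179 = 0.821.

0.821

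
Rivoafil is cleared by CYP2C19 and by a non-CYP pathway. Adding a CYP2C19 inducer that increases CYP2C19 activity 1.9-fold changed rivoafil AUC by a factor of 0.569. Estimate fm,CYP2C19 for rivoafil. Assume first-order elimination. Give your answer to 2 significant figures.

CL'/CL = 1 / 0.569 = 1.757
1.9·fm + (1 − fm) = 1.757
fm = (1.757 − 1) / (1.9 − 1) = 0.84

0.84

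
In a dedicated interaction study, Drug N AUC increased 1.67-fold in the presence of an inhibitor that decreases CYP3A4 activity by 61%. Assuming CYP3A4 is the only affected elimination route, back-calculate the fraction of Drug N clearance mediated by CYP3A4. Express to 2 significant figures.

CL'/CL = 1 / 1.67 = 0.5988
0.39·fm + (1 − fm) = 0.5988
fm = (0.5988 − 1) / (0.39 − 1) = 0.66

0.66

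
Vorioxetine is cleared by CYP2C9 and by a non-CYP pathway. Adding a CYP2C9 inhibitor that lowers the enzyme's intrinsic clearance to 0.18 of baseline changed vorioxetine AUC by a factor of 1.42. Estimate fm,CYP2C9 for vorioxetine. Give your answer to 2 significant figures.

0.36

Let x = fm,CYP2C9. Because AUC ∝ 1/CL, relative clearance fell to 1/1.42 = 0.7042.
Setting x·0.18 + (1 − x) = 0.7042 and solving: x = (0.7042 − 1)/(0.18 − 1) = 0.36.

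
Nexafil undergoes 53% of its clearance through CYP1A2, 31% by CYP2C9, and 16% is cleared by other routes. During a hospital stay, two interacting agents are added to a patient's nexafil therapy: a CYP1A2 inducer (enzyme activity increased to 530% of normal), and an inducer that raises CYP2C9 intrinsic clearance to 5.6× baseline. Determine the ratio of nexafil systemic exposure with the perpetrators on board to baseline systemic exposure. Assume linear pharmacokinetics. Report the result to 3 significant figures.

The CYP1A2 pathway (53% of clearance) rises to 5.3× activity: 0.53 × 5.3 = 2.809.
The CYP2C9 pathway (31% of clearance) rises to 5.6× activity: 0.31 × 5.6 = 1.736.
Non-CYP routes (16%) are unchanged.
CL_new/CL_old = 2.809 + 1.736 + 0.16 = 4.705.
Systemic exposure ∝ 1/CL: fold-change = 1 / 4.705 = 0.213.

0.213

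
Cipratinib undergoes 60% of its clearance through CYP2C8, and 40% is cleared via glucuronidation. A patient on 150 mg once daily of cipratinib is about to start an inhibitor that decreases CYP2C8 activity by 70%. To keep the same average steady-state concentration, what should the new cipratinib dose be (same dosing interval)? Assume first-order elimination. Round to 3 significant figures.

87.0 mg

The CYP2C8 pathway (60% of clearance) falls to 0.3× activity: 0.6 × 0.3 = 0.18.
The remaining 40% of clearance is unaffected.
Relative clearance = 0.18 + 0.4 = 0.58.
Exposure is unchanged when dose changes in proportion to clearance. New dose = 150 mg × 0.58 = 87.0 mg.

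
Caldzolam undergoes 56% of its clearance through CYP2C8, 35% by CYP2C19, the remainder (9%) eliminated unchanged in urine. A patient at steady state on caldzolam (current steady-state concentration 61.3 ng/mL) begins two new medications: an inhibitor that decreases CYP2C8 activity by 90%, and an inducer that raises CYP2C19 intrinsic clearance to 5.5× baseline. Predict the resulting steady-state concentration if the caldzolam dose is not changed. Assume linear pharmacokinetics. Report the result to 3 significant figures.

CYP2C8: 0.56 × 0.1 = 0.056
CYP2C19: 0.35 × 5.5 = 1.925
Other: 0.09 (unchanged)
CL_new/CL_old = 0.056 + 1.925 + 0.09 = 2.071.
New steady-state concentration = 61.3 / 2.071 = 29.6 ng/mL (concentration scales inversely with clearance).

29.6 ng/mL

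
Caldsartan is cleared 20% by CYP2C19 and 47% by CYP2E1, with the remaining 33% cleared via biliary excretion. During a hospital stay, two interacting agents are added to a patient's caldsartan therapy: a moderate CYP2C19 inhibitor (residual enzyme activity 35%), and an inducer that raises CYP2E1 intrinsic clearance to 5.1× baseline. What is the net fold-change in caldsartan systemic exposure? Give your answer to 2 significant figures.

The CYP2C19 pathway (20% of clearance) is reduced to 0.35× activity: 0.2 × 0.35 = 0.07.
The CYP2E1 pathway (47% of clearance) is boosted to 5.1× activity: 0.47 × 5.1 = 2.397.
Non-CYP routes (33%) are unchanged.
CL_new/CL_old = 0.07 + 2.397 + 0.33 = 2.797.
Net systemic exposure ratio = 1 / 2.797 = 0.36.

0.36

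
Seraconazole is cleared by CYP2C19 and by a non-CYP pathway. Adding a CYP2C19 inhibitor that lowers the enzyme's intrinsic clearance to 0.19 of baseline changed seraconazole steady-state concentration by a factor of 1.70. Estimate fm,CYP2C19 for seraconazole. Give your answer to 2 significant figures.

0.51

Call the CYP2C19 fraction fm. After the interaction, CL_new/CL_old = fm × 0.19 + (1 − fm).
Steady-state concentration ratio = 1 / (new CL fraction), so new CL fraction = 1 / 1.70 = 0.5882.
fm × 0.19 + 1 − fm = 0.5882  ⇒  fm × (0.19 − 1) = −0.4118  ⇒  fm = 0.51.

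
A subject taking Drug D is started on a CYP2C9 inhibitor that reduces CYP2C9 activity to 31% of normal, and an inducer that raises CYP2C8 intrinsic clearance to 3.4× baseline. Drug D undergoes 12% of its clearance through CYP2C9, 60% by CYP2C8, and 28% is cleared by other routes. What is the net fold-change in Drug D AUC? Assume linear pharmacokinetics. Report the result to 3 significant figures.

The CYP2C9 pathway (12% of clearance) drops to 0.31× activity: 0.12 × 0.31 = 0.0372.
The CYP2C8 pathway (60% of clearance) increases to 3.4× activity: 0.6 × 3.4 = 2.04.
Non-CYP routes (28%) are unchanged.
Relative clearance = 0.0372 + 2.04 + 0.28 = 2.3572.
Because AUC varies inversely with clearance, the combined effect is 1 / 2.3572 = 0.424.

0.424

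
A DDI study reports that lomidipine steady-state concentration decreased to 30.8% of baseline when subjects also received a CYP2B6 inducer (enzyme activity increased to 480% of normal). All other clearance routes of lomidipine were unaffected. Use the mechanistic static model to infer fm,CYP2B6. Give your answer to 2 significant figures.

CL'/CL = 1 / 0.308 = 3.247
4.8·fm + (1 − fm) = 3.247
fm = (3.247 − 1) / (4.8 − 1) = 0.59

0.59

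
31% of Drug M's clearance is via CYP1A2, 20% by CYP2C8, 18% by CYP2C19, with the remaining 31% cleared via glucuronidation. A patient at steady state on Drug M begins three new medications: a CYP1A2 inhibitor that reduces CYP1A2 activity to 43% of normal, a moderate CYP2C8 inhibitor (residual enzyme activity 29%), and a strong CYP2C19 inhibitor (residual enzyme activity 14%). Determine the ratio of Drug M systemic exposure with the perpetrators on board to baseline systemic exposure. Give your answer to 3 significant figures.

CYP1A2: 0.31 × 0.43 = 0.1333
CYP2C8: 0.2 × 0.29 = 0.058
CYP2C19: 0.18 × 0.14 = 0.0252
Other: 0.31 (unchanged)
CL_new/CL_old = 0.1333 + 0.058 + 0.0252 + 0.31 = 0.5265.
Systemic exposure ∝ 1/CL: fold-change = 1 / 0.5265 = 1.90.

1.90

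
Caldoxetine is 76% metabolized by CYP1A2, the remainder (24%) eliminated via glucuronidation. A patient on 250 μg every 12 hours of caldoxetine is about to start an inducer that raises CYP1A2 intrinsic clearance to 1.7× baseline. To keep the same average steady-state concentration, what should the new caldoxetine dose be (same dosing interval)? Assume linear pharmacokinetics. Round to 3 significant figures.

The CYP1A2 pathway (76% of clearance) increases to 1.7× activity: 0.76 × 1.7 = 1.292.
The remaining 24% of clearance is unaffected.
New clearance relative to baseline: 1.292 + 0.24 = 1.532.
To maintain the same steady-state level, dose must scale with clearance: new dose = 250 × 1.532 = 383 μg.

383 μg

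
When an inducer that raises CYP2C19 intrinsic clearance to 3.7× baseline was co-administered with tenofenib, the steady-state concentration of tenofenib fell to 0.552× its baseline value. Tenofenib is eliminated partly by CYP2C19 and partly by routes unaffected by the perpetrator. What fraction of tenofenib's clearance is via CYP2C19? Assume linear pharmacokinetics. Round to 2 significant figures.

Call the CYP2C19 fraction fm. After the interaction, CL_new/CL_old = fm × 3.7 + (1 − fm).
Steady-state concentration ratio = 1 / (new CL fraction), so new CL fraction = 1 / 0.552 = 1.812.
fm × 3.7 + 1 − fm = 1.812  ⇒  fm × (3.7 − 1) = 0.8116  ⇒  fm = 0.30.

0.30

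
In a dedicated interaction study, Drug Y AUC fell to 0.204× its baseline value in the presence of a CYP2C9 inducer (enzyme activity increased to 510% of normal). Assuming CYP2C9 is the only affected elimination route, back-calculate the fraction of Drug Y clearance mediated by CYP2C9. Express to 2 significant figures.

0.95

Write x for the fraction cleared via CYP2C9. The observed AUC change means clearance rose to 1/0.204 = 4.902 of baseline.
Only the CYP2C9 route changed, so 4.902 = x·5.1 + (1 − x), giving x = 0.95.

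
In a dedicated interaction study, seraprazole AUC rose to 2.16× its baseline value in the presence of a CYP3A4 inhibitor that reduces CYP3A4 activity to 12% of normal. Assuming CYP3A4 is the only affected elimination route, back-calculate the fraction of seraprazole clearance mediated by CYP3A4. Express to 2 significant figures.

CL'/CL = 1 / 2.16 = 0.463
0.12·fm + (1 − fm) = 0.463
fm = (0.463 − 1) / (0.12 − 1) = 0.61

0.61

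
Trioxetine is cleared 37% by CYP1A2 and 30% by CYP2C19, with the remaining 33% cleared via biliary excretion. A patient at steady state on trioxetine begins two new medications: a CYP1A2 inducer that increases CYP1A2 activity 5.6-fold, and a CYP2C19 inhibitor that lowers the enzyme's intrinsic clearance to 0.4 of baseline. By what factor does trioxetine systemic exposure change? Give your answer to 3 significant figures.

0.397

CYP1A2: 0.37 × 5.6 = 2.072
CYP2C19: 0.3 × 0.4 = 0.12
Other: 0.33 (unchanged)
CL_new/CL_old = 2.072 + 0.12 + 0.33 = 2.522.
Net systemic exposure ratio = 1 / 2.522 = 0.397.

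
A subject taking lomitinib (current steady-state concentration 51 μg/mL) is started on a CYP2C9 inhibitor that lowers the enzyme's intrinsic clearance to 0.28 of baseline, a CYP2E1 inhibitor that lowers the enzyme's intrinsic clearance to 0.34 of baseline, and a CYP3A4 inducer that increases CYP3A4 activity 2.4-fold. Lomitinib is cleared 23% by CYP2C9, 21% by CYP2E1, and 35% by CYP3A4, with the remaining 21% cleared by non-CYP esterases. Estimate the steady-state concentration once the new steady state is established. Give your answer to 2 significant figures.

43 μg/mL

CYP2C9: 0.23 × 0.28 = 0.0644
CYP2E1: 0.21 × 0.34 = 0.0714
CYP3A4: 0.35 × 2.4 = 0.84
Other: 0.21 (unchanged)
New clearance relative to baseline: 0.0644 + 0.0714 + 0.84 + 0.21 = 1.1858.
Dividing the baseline by the relative clearance: 51 / 1.1858 = 43 μg/mL.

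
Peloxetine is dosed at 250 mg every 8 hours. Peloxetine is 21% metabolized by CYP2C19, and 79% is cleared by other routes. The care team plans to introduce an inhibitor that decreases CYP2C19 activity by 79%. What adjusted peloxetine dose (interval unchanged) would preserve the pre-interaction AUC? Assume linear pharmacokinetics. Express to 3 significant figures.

209 mg

CYP2C19: 0.21 × 0.21 = 0.0441
Other: 0.79 (unchanged)
Relative clearance = 0.0441 + 0.79 = 0.8341.
To maintain the same steady-state level, dose must scale with clearance: new dose = 250 × 0.8341 = 209 mg.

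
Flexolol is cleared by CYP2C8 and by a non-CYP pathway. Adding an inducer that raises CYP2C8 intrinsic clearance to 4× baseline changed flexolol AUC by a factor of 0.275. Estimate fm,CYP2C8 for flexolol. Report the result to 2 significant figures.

0.88

Let x = fm,CYP2C8. Because AUC ∝ 1/CL, relative clearance rose to 1/0.275 = 3.636.
Setting x·4 + (1 − x) = 3.636 and solving: x = (3.636 − 1)/(4 − 1) = 0.88.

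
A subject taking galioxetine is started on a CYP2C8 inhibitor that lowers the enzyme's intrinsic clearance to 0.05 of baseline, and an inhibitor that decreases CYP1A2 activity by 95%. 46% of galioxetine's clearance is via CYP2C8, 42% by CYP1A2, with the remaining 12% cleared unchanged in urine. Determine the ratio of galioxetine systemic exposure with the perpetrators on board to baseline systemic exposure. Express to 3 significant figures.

6.10

The CYP2C8 pathway (46% of clearance) is reduced to 0.05× activity: 0.46 × 0.05 = 0.023.
The CYP1A2 pathway (42% of clearance) drops to 0.05× activity: 0.42 × 0.05 = 0.021.
The remaining 12% of clearance is unaffected.
Relative clearance = 0.023 + 0.021 + 0.12 = 0.164.
Net systemic exposure ratio = 1 / 0.164 = 6.10.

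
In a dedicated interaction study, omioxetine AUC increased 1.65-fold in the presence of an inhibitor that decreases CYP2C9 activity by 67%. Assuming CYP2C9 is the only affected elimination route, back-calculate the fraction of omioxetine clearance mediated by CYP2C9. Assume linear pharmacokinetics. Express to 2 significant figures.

0.59

CL'/CL = 1 / 1.65 = 0.6061
0.33·fm + (1 − fm) = 0.6061
fm = (0.6061 − 1) / (0.33 − 1) = 0.59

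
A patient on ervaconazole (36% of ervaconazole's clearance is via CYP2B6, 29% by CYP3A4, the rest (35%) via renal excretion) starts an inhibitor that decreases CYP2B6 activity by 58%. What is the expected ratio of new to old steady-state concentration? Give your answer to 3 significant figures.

The CYP2B6 pathway (36% of clearance) is reduced to 0.42× activity: 0.36 × 0.42 = 0.1512.
CYP3A4 (29%) and the residual 35% are unaffected.
CL_new/CL_old = 0.1512 + 0.29 + 0.35 = 0.7912.
Steady-state concentration is inversely proportional to clearance, so the fold-change is 1 / 0.7912 = 1.26.

1.26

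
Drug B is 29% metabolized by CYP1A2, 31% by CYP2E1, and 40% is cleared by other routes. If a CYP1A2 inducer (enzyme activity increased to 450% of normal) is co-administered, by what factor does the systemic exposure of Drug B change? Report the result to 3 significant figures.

0.496

The CYP1A2 pathway (29% of clearance) increases to 4.5× activity: 0.29 × 4.5 = 1.305.
CYP2E1 (31%) and the residual 40% are unaffected.
CL_new/CL_old = 1.305 + 0.31 + 0.4 = 2.015.
Systemic exposure ratio = CL_old/CL_new = 1 / 2.015 = 0.496.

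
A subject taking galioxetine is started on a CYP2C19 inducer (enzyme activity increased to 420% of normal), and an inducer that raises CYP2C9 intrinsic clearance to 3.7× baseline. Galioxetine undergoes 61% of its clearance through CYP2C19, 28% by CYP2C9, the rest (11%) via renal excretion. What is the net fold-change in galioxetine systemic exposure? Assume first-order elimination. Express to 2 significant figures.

The CYP2C19 pathway (61% of clearance) rises to 4.2× activity: 0.61 × 4.2 = 2.562.
The CYP2C9 pathway (28% of clearance) increases to 3.7× activity: 0.28 × 3.7 = 1.036.
Non-CYP routes (11%) are unchanged.
CL_new/CL_old = 2.562 + 1.036 + 0.11 = 3.708.
Because systemic exposure varies inversely with clearance, the combined effect is 1 / 3.708 = 0.27.

0.27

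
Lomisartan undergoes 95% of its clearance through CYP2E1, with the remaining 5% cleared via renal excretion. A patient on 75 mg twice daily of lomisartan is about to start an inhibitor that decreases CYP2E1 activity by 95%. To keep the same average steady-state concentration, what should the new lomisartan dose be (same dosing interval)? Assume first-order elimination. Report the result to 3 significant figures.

7.31 mg

The CYP2E1 pathway (95% of clearance) falls to 0.05× activity: 0.95 × 0.05 = 0.0475.
Non-CYP routes (5%) are unchanged.
New clearance relative to baseline: 0.0475 + 0.05 = 0.0975.
Css,avg = (dose rate)/CL, so holding Css fixed requires dose ∝ CL: 75 × 0.0975 = 7.31 mg.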